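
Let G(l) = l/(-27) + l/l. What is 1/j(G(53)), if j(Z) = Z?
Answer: -27/26 ≈ -1.0385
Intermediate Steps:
G(l) = 1 - l/27 (G(l) = l*(-1/27) + 1 = -l/27 + 1 = 1 - l/27)
1/j(G(53)) = 1/(1 - 1/27*53) = 1/(1 - 53/27) = 1/(-26/27) = -27/26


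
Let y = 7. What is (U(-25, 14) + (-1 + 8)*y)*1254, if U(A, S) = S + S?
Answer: 96558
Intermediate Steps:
U(A, S) = 2*S
(U(-25, 14) + (-1 + 8)*y)*1254 = (2*14 + (-1 + 8)*7)*1254 = (28 + 7*7)*1254 = (28 + 49)*1254 = 77*1254 = 96558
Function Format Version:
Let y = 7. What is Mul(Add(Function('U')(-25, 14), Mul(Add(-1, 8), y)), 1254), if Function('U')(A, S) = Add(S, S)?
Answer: 96558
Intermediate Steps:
Function('U')(A, S) = Mul(2, S)
Mul(Add(Function('U')(-25, 14), Mul(Add(-1, 8), y)), 1254) = Mul(Add(Mul(2, 14), Mul(Add(-1, 8), 7)), 1254) = Mul(Add(28, Mul(7, 7)), 1254) = Mul(Add(28, 49), 1254) = Mul(77, 1254) = 96558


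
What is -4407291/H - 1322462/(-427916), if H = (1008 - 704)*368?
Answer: -434500966673/11967954688 ≈ -36.305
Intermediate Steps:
H = 111872 (H = 304*368 = 111872)
-4407291/H - 1322462/(-427916) = -4407291/111872 - 1322462/(-427916) = -4407291*1/111872 - 1322462*(-1/427916) = -4407291/111872 + 661231/213958 = -434500966673/11967954688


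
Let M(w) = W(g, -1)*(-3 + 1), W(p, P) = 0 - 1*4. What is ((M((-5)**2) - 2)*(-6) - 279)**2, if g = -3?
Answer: 99225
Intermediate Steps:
W(p, P) = -4 (W(p, P) = 0 - 4 = -4)
M(w) = 8 (M(w) = -4*(-3 + 1) = -4*(-2) = 8)
((M((-5)**2) - 2)*(-6) - 279)**2 = ((8 - 2)*(-6) - 279)**2 = (6*(-6) - 279)**2 = (-36 - 279)**2 = (-315)**2 = 99225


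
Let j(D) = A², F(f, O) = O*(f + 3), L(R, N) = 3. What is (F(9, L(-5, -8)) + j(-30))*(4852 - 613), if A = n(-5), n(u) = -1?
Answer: 156843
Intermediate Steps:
A = -1
F(f, O) = O*(3 + f)
j(D) = 1 (j(D) = (-1)² = 1)
(F(9, L(-5, -8)) + j(-30))*(4852 - 613) = (3*(3 + 9) + 1)*(4852 - 613) = (3*12 + 1)*4239 = (36 + 1)*4239 = 37*4239 = 156843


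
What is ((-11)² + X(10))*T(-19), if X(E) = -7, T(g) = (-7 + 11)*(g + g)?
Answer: -17328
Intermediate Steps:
T(g) = 8*g (T(g) = 4*(2*g) = 8*g)
((-11)² + X(10))*T(-19) = ((-11)² - 7)*(8*(-19)) = (121 - 7)*(-152) = 114*(-152) = -17328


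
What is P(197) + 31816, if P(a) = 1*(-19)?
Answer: 31797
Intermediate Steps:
P(a) = -19
P(197) + 31816 = -19 + 31816 = 31797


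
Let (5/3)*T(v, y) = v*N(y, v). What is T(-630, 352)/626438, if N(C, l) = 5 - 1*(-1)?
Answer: -1134/313219 ≈ -0.0036205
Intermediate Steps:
N(C, l) = 6 (N(C, l) = 5 + 1 = 6)
T(v, y) = 18*v/5 (T(v, y) = 3*(v*6)/5 = 3*(6*v)/5 = 18*v/5)
T(-630, 352)/626438 = ((18/5)*(-630))/626438 = -2268*1/626438 = -1134/313219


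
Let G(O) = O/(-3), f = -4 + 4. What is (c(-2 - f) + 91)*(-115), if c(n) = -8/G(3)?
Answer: -11385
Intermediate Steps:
f = 0
G(O) = -O/3 (G(O) = O*(-⅓) = -O/3)
c(n) = 8 (c(n) = -8/((-⅓*3)) = -8/(-1) = -8*(-1) = 8)
(c(-2 - f) + 91)*(-115) = (8 + 91)*(-115) = 99*(-115) = -11385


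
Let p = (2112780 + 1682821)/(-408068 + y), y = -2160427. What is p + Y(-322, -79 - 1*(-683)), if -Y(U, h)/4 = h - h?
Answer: -3795601/2568495 ≈ -1.4778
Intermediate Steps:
Y(U, h) = 0 (Y(U, h) = -4*(h - h) = -4*0 = 0)
p = -3795601/2568495 (p = (2112780 + 1682821)/(-408068 - 2160427) = 3795601/(-2568495) = 3795601*(-1/2568495) = -3795601/2568495 ≈ -1.4778)
p + Y(-322, -79 - 1*(-683)) = -3795601/2568495 + 0 = -3795601/2568495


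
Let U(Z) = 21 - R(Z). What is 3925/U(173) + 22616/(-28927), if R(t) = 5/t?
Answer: 19560105327/104947156 ≈ 186.38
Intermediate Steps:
U(Z) = 21 - 5/Z
3925/U(173) + 22616/(-28927) = 3925/(21 - 5/173) + 22616/(-28927) = 3925/(21 - 5*1/173) + 22616*(-1/28927) = 3925/(21 - 5/173) - 22616/28927 = 3925/(3628/173) - 22616/28927 = 3925*(173/3628) - 22616/28927 = 679025/3628 - 22616/28927 = 19560105327/104947156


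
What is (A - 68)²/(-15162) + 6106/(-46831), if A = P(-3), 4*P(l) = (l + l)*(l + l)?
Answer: -255597883/710051622 ≈ -0.35997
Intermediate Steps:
P(l) = l² (P(l) = ((l + l)*(l + l))/4 = ((2*l)*(2*l))/4 = (4*l²)/4 = l²)
A = 9 (A = (-3)² = 9)
(A - 68)²/(-15162) + 6106/(-46831) = (9 - 68)²/(-15162) + 6106/(-46831) = (-59)²*(-1/15162) + 6106*(-1/46831) = 3481*(-1/15162) - 6106/46831 = -3481/15162 - 6106/46831 = -255597883/710051622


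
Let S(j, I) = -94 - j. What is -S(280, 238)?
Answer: 374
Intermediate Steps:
-S(280, 238) = -(-94 - 1*280) = -(-94 - 280) = -1*(-374) = 374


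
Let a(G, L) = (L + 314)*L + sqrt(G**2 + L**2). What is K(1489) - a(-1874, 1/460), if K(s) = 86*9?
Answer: 163633959/211600 - sqrt(743112961601)/460 ≈ -1100.7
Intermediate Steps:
K(s) = 774
a(G, L) = sqrt(G**2 + L**2) + L*(314 + L) (a(G, L) = (314 + L)*L + sqrt(G**2 + L**2) = L*(314 + L) + sqrt(G**2 + L**2) = sqrt(G**2 + L**2) + L*(314 + L))
K(1489) - a(-1874, 1/460) = 774 - ((1/460)**2 + sqrt((-1874)**2 + (1/460)**2) + 314/460) = 774 - ((1/460)**2 + sqrt(3511876 + (1/460)**2) + 314*(1/460)) = 774 - (1/211600 + sqrt(3511876 + 1/211600) + 157/230) = 774 - (1/211600 + sqrt(743112961601/211600) + 157/230) = 774 - (1/211600 + sqrt(743112961601)/460 + 157/230) = 774 - (144441/211600 + sqrt(743112961601)/460) = 774 + (-144441/211600 - sqrt(743112961601)/460) = 163633959/211600 - sqrt(743112961601)/460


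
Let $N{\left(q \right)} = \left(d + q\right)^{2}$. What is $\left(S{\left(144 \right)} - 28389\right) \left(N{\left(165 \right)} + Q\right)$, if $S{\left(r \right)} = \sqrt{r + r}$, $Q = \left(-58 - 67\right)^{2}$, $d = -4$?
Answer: $-1179449394 + 498552 \sqrt{2} \approx -1.1787 \cdot 10^{9}$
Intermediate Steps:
$N{\left(q \right)} = \left(-4 + q\right)^{2}$
$Q = 15625$ ($Q = \left(-125\right)^{2} = 15625$)
$S{\left(r \right)} = \sqrt{2} \sqrt{r}$ ($S{\left(r \right)} = \sqrt{2 r} = \sqrt{2} \sqrt{r}$)
$\left(S{\left(144 \right)} - 28389\right) \left(N{\left(165 \right)} + Q\right) = \left(\sqrt{2} \sqrt{144} - 28389\right) \left(\left(-4 + 165\right)^{2} + 15625\right) = \left(\sqrt{2} \cdot 12 - 28389\right) \left(161^{2} + 15625\right) = \left(12 \sqrt{2} - 28389\right) \left(25921 + 15625\right) = \left(-28389 + 12 \sqrt{2}\right) 41546 = -1179449394 + 498552 \sqrt{2}$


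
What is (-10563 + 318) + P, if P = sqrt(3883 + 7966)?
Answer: -10245 + 17*sqrt(41) ≈ -10136.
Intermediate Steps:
P = 17*sqrt(41) (P = sqrt(11849) = 17*sqrt(41) ≈ 108.85)
(-10563 + 318) + P = (-10563 + 318) + 17*sqrt(41) = -10245 + 17*sqrt(41)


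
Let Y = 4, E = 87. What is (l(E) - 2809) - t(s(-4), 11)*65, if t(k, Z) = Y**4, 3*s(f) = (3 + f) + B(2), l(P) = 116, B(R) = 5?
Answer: -19333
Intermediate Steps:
s(f) = 8/3 + f/3 (s(f) = ((3 + f) + 5)/3 = (8 + f)/3 = 8/3 + f/3)
t(k, Z) = 256 (t(k, Z) = 4**4 = 256)
(l(E) - 2809) - t(s(-4), 11)*65 = (116 - 2809) - 256*65 = -2693 - 1*16640 = -2693 - 16640 = -19333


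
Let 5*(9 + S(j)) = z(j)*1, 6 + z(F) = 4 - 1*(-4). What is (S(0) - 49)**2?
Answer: 82944/25 ≈ 3317.8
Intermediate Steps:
z(F) = 2 (z(F) = -6 + (4 - 1*(-4)) = -6 + (4 + 4) = -6 + 8 = 2)
S(j) = -43/5 (S(j) = -9 + (2*1)/5 = -9 + (1/5)*2 = -9 + 2/5 = -43/5)
(S(0) - 49)**2 = (-43/5 - 49)**2 = (-288/5)**2 = 82944/25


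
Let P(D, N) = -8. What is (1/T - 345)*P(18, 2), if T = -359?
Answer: 990848/359 ≈ 2760.0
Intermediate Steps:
(1/T - 345)*P(18, 2) = (1/(-359) - 345)*(-8) = (-1/359 - 345)*(-8) = -123856/359*(-8) = 990848/359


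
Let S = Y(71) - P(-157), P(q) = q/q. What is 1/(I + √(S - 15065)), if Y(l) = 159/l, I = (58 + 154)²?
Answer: 3191024/143418452183 - I*√75936417/143418452183 ≈ 2.225e-5 - 6.076e-8*I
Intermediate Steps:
I = 44944 (I = 212² = 44944)
P(q) = 1
S = 88/71 (S = 159/71 - 1*1 = 159*(1/71) - 1 = 159/71 - 1 = 88/71 ≈ 1.2394)
1/(I + √(S - 15065)) = 1/(44944 + √(88/71 - 15065)) = 1/(44944 + √(-1069527/71)) = 1/(44944 + I*√75936417/71)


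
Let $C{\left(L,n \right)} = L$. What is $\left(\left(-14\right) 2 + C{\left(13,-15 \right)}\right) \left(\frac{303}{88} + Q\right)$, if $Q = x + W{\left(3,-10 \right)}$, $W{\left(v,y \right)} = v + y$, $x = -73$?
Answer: $\frac{101055}{88} \approx 1148.4$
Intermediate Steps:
$Q = -80$ ($Q = -73 + \left(3 - 10\right) = -73 - 7 = -80$)
$\left(\left(-14\right) 2 + C{\left(13,-15 \right)}\right) \left(\frac{303}{88} + Q\right) = \left(\left(-14\right) 2 + 13\right) \left(\frac{303}{88} - 80\right) = \left(-28 + 13\right) \left(303 \cdot \frac{1}{88} - 80\right) = - 15 \left(\frac{303}{88} - 80\right) = \left(-15\right) \left(- \frac{6737}{88}\right) = \frac{101055}{88}$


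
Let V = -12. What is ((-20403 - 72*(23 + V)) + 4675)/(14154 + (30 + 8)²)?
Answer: -8260/7799 ≈ -1.0591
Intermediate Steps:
((-20403 - 72*(23 + V)) + 4675)/(14154 + (30 + 8)²) = ((-20403 - 72*(23 - 12)) + 4675)/(14154 + (30 + 8)²) = ((-20403 - 72*11) + 4675)/(14154 + 38²) = ((-20403 - 1*792) + 4675)/(14154 + 1444) = ((-20403 - 792) + 4675)/15598 = (-21195 + 4675)*(1/15598) = -16520*1/15598 = -8260/7799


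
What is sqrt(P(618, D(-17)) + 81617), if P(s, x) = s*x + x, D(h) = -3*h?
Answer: sqrt(113186) ≈ 336.43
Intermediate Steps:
P(s, x) = x + s*x
sqrt(P(618, D(-17)) + 81617) = sqrt((-3*(-17))*(1 + 618) + 81617) = sqrt(51*619 + 81617) = sqrt(31569 + 81617) = sqrt(113186)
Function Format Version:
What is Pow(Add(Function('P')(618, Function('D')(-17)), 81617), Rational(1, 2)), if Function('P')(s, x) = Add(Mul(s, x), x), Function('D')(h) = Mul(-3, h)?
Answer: Pow(113186, Rational(1, 2)) ≈ 336.43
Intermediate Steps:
Function('P')(s, x) = Add(x, Mul(s, x))
Pow(Add(Function('P')(618, Function('D')(-17)), 81617), Rational(1, 2)) = Pow(Add(Mul(Mul(-3, -17), Add(1, 618)), 81617), Rational(1, 2)) = Pow(Add(Mul(51, 619), 81617), Rational(1, 2)) = Pow(Add(31569, 81617), Rational(1, 2)) = Pow(113186, Rational(1, 2))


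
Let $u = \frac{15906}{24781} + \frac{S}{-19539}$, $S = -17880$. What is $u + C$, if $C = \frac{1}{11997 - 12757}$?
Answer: $\frac{190819410227}{122662976280} \approx 1.5556$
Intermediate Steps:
$u = \frac{251290538}{161398653}$ ($u = \frac{15906}{24781} - \frac{17880}{-19539} = 15906 \cdot \frac{1}{24781} - - \frac{5960}{6513} = \frac{15906}{24781} + \frac{5960}{6513} = \frac{251290538}{161398653} \approx 1.557$)
$C = - \frac{1}{760}$ ($C = \frac{1}{-760} = - \frac{1}{760} \approx -0.0013158$)
$u + C = \frac{251290538}{161398653} - \frac{1}{760} = \frac{190819410227}{122662976280}$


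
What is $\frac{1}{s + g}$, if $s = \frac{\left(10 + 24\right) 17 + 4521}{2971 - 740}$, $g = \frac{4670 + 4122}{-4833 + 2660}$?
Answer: $- \frac{4847963}{8534825} \approx -0.56802$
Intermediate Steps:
$g = - \frac{8792}{2173}$ ($g = \frac{8792}{-2173} = 8792 \left(- \frac{1}{2173}\right) = - \frac{8792}{2173} \approx -4.046$)
$s = \frac{5099}{2231}$ ($s = \frac{34 \cdot 17 + 4521}{2231} = \left(578 + 4521\right) \frac{1}{2231} = 5099 \cdot \frac{1}{2231} = \frac{5099}{2231} \approx 2.2855$)
$\frac{1}{s + g} = \frac{1}{\frac{5099}{2231} - \frac{8792}{2173}} = \frac{1}{- \frac{8534825}{4847963}} = - \frac{4847963}{8534825}$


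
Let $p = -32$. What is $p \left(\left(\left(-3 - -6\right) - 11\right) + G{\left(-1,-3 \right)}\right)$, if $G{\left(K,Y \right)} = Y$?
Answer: $352$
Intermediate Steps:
$p \left(\left(\left(-3 - -6\right) - 11\right) + G{\left(-1,-3 \right)}\right) = - 32 \left(\left(\left(-3 - -6\right) - 11\right) - 3\right) = - 32 \left(\left(\left(-3 + 6\right) - 11\right) - 3\right) = - 32 \left(\left(3 - 11\right) - 3\right) = - 32 \left(-8 - 3\right) = \left(-32\right) \left(-11\right) = 352$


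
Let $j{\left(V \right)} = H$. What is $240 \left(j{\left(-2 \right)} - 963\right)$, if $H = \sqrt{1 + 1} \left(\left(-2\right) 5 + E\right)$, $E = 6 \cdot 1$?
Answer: $-231120 - 960 \sqrt{2} \approx -2.3248 \cdot 10^{5}$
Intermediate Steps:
$E = 6$
$H = - 4 \sqrt{2}$ ($H = \sqrt{1 + 1} \left(\left(-2\right) 5 + 6\right) = \sqrt{2} \left(-10 + 6\right) = \sqrt{2} \left(-4\right) = - 4 \sqrt{2} \approx -5.6569$)
$j{\left(V \right)} = - 4 \sqrt{2}$
$240 \left(j{\left(-2 \right)} - 963\right) = 240 \left(- 4 \sqrt{2} - 963\right) = 240 \left(-963 - 4 \sqrt{2}\right) = -231120 - 960 \sqrt{2}$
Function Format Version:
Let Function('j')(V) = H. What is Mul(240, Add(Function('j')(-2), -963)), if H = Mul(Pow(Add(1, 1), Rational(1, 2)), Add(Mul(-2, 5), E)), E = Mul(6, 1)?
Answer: Add(-231120, Mul(-960, Pow(2, Rational(1, 2)))) ≈ -2.3248e+5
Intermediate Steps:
E = 6
H = Mul(-4, Pow(2, Rational(1, 2))) (H = Mul(Pow(Add(1, 1), Rational(1, 2)), Add(Mul(-2, 5), 6)) = Mul(Pow(2, Rational(1, 2)), Add(-10, 6)) = Mul(Pow(2, Rational(1, 2)), -4) = Mul(-4, Pow(2, Rational(1, 2))) ≈ -5.6569)
Function('j')(V) = Mul(-4, Pow(2, Rational(1, 2)))
Mul(240, Add(Function('j')(-2), -963)) = Mul(240, Add(Mul(-4, Pow(2, Rational(1, 2))), -963)) = Mul(240, Add(-963, Mul(-4, Pow(2, Rational(1, 2))))) = Add(-231120, Mul(-960, Pow(2, Rational(1, 2))))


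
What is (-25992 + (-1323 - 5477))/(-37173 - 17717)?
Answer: 16396/27445 ≈ 0.59741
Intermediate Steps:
(-25992 + (-1323 - 5477))/(-37173 - 17717) = (-25992 - 6800)/(-54890) = -32792*(-1/54890) = 16396/27445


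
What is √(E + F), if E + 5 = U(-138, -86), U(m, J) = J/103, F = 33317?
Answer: 5*√14135926/103 ≈ 182.51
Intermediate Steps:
U(m, J) = J/103 (U(m, J) = J*(1/103) = J/103)
E = -601/103 (E = -5 + (1/103)*(-86) = -5 - 86/103 = -601/103 ≈ -5.8350)
√(E + F) = √(-601/103 + 33317) = √(3431050/103) = 5*√14135926/103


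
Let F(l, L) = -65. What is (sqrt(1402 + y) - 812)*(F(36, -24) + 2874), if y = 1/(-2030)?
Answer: -2280908 + 2809*sqrt(5777499770)/2030 ≈ -2.1757e+6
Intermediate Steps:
y = -1/2030 ≈ -0.00049261
(sqrt(1402 + y) - 812)*(F(36, -24) + 2874) = (sqrt(1402 - 1/2030) - 812)*(-65 + 2874) = (sqrt(2846059/2030) - 812)*2809 = (sqrt(5777499770)/2030 - 812)*2809 = (-812 + sqrt(5777499770)/2030)*2809 = -2280908 + 2809*sqrt(5777499770)/2030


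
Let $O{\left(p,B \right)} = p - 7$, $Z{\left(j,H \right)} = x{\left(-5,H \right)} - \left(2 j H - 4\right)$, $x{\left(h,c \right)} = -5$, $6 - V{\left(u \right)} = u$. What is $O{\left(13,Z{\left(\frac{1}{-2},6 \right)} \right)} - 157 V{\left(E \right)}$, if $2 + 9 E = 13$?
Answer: $- \frac{6697}{9} \approx -744.11$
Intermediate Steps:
$E = \frac{11}{9}$ ($E = - \frac{2}{9} + \frac{1}{9} \cdot 13 = - \frac{2}{9} + \frac{13}{9} = \frac{11}{9} \approx 1.2222$)
$V{\left(u \right)} = 6 - u$
$Z{\left(j,H \right)} = -1 - 2 H j$ ($Z{\left(j,H \right)} = -5 - \left(2 j H - 4\right) = -5 - \left(2 H j - 4\right) = -5 - \left(-4 + 2 H j\right) = -1 - 2 H j$)
$O{\left(p,B \right)} = -7 + p$ ($O{\left(p,B \right)} = p - 7 = -7 + p$)
$O{\left(13,Z{\left(\frac{1}{-2},6 \right)} \right)} - 157 V{\left(E \right)} = \left(-7 + 13\right) - 157 \left(6 - \frac{11}{9}\right) = 6 - 157 \left(6 - \frac{11}{9}\right) = 6 - \frac{6751}{9} = - \frac{6697}{9}$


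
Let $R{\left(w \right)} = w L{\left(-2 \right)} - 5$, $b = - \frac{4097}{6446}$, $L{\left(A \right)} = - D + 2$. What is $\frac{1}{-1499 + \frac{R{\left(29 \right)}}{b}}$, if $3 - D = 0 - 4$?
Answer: $- \frac{4097}{5174503} \approx -0.00079177$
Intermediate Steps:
$D = 7$ ($D = 3 - \left(0 - 4\right) = 3 - -4 = 3 + 4 = 7$)
$L{\left(A \right)} = -5$ ($L{\left(A \right)} = \left(-1\right) 7 + 2 = -7 + 2 = -5$)
$b = - \frac{4097}{6446}$ ($b = \left(-4097\right) \frac{1}{6446} = - \frac{4097}{6446} \approx -0.63559$)
$R{\left(w \right)} = -5 - 5 w$ ($R{\left(w \right)} = w \left(-5\right) - 5 = - 5 w - 5 = -5 - 5 w$)
$\frac{1}{-1499 + \frac{R{\left(29 \right)}}{b}} = \frac{1}{-1499 + \frac{-5 - 145}{- \frac{4097}{6446}}} = \frac{1}{-1499 + \left(-5 - 145\right) \left(- \frac{6446}{4097}\right)} = \frac{1}{-1499 - - \frac{966900}{4097}} = \frac{1}{-1499 + \frac{966900}{4097}} = \frac{1}{- \frac{5174503}{4097}} = - \frac{4097}{5174503}$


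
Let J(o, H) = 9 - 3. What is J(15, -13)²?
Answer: 36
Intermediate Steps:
J(o, H) = 6
J(15, -13)² = 6² = 36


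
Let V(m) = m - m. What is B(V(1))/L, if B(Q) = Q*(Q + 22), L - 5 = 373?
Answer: 0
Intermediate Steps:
V(m) = 0
L = 378 (L = 5 + 373 = 378)
B(Q) = Q*(22 + Q)
B(V(1))/L = (0*(22 + 0))/378 = (0*22)*(1/378) = 0*(1/378) = 0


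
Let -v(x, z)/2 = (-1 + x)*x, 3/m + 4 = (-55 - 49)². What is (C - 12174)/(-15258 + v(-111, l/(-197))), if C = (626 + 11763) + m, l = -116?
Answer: -258287/48199896 ≈ -0.0053587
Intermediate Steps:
m = 1/3604 (m = 3/(-4 + (-55 - 49)²) = 3/(-4 + (-104)²) = 3/(-4 + 10816) = 3/10812 = 3*(1/10812) = 1/3604 ≈ 0.00027747)
v(x, z) = -2*x*(-1 + x) (v(x, z) = -2*(-1 + x)*x = -2*x*(-1 + x))
C = 44649957/3604 (C = (626 + 11763) + 1/3604 = 12389 + 1/3604 = 44649957/3604 ≈ 12389.)
(C - 12174)/(-15258 + v(-111, l/(-197))) = (44649957/3604 - 12174)/(-15258 + 2*(-111)*(1 - 1*(-111))) = 774861/(3604*(-15258 + 2*(-111)*(1 + 111))) = 774861/(3604*(-15258 + 2*(-111)*112)) = 774861/(3604*(-15258 - 24864)) = (774861/3604)/(-40122) = (774861/3604)*(-1/40122) = -258287/48199896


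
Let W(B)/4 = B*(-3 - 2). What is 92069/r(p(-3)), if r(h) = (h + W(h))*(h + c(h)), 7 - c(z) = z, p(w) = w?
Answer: 92069/399 ≈ 230.75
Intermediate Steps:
W(B) = -20*B (W(B) = 4*(B*(-3 - 2)) = 4*(B*(-5)) = 4*(-5*B) = -20*B)
c(z) = 7 - z
r(h) = -133*h (r(h) = (h - 20*h)*(h + (7 - h)) = -19*h*7 = -133*h)
92069/r(p(-3)) = 92069/((-133*(-3))) = 92069/399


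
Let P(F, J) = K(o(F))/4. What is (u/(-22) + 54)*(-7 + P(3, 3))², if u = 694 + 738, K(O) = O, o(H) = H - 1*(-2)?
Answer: -32269/88 ≈ -366.69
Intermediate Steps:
o(H) = 2 + H (o(H) = H + 2 = 2 + H)
u = 1432
P(F, J) = ½ + F/4 (P(F, J) = (2 + F)/4 = (2 + F)*(¼) = ½ + F/4)
(u/(-22) + 54)*(-7 + P(3, 3))² = (1432/(-22) + 54)*(-7 + (½ + (¼)*3))² = (1432*(-1/22) + 54)*(-7 + (½ + ¾))² = (-716/11 + 54)*(-7 + 5/4)² = -122*(-23/4)²/11 = -122/11*529/16 = -32269/88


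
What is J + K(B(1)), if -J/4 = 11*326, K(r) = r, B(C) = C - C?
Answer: -14344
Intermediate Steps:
B(C) = 0
J = -14344 (J = -44*326 = -4*3586 = -14344)
J + K(B(1)) = -14344 + 0 = -14344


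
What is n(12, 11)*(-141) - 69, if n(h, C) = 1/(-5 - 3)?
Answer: -411/8 ≈ -51.375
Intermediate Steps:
n(h, C) = -1/8 (n(h, C) = 1/(-8) = -1/8)
n(12, 11)*(-141) - 69 = -1/8*(-141) - 69 = 141/8 - 69 = -411/8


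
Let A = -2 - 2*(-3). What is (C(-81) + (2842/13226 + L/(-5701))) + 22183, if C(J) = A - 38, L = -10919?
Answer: 835113400705/37700713 ≈ 22151.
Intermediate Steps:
A = 4 (A = -2 + 6 = 4)
C(J) = -34 (C(J) = 4 - 38 = -34)
(C(-81) + (2842/13226 + L/(-5701))) + 22183 = (-34 + (2842/13226 - 10919/(-5701))) + 22183 = (-34 + (2842*(1/13226) - 10919*(-1/5701))) + 22183 = (-34 + (1421/6613 + 10919/5701)) + 22183 = (-34 + 80308468/37700713) + 22183 = -1201515774/37700713 + 22183 = 835113400705/37700713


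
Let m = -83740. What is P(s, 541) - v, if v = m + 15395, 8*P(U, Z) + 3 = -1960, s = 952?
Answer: 544797/8 ≈ 68100.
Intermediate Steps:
P(U, Z) = -1963/8 (P(U, Z) = -3/8 + (1/8)*(-1960) = -3/8 - 245 = -1963/8)
v = -68345 (v = -83740 + 15395 = -68345)
P(s, 541) - v = -1963/8 - 1*(-68345) = -1963/8 + 68345 = 544797/8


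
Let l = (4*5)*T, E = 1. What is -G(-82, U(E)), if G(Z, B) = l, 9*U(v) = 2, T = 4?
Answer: -80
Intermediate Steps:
U(v) = 2/9 (U(v) = (1/9)*2 = 2/9)
l = 80 (l = (4*5)*4 = 20*4 = 80)
G(Z, B) = 80
-G(-82, U(E)) = -1*80 = -80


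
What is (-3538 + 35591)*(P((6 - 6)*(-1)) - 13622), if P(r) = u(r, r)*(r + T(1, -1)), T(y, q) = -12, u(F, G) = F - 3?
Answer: -435472058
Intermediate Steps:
u(F, G) = -3 + F
P(r) = (-12 + r)*(-3 + r) (P(r) = (-3 + r)*(r - 12) = (-3 + r)*(-12 + r) = (-12 + r)*(-3 + r))
(-3538 + 35591)*(P((6 - 6)*(-1)) - 13622) = (-3538 + 35591)*((-12 + (6 - 6)*(-1))*(-3 + (6 - 6)*(-1)) - 13622) = 32053*((-12 + 0*(-1))*(-3 + 0*(-1)) - 13622) = 32053*((-12 + 0)*(-3 + 0) - 13622) = 32053*(-12*(-3) - 13622) = 32053*(36 - 13622) = 32053*(-13586) = -435472058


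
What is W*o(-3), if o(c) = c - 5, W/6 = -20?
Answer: 960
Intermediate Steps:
W = -120 (W = 6*(-20) = -120)
o(c) = -5 + c
W*o(-3) = -120*(-5 - 3) = -120*(-8) = 960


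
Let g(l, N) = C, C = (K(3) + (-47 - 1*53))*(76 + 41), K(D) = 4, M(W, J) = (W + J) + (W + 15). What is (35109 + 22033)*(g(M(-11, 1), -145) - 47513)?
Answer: -3356806790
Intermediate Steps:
M(W, J) = 15 + J + 2*W (M(W, J) = (J + W) + (15 + W) = 15 + J + 2*W)
C = -11232 (C = (4 + (-47 - 1*53))*(76 + 41) = (4 + (-47 - 53))*117 = (4 - 100)*117 = -96*117 = -11232)
g(l, N) = -11232
(35109 + 22033)*(g(M(-11, 1), -145) - 47513) = (35109 + 22033)*(-11232 - 47513) = 57142*(-58745) = -3356806790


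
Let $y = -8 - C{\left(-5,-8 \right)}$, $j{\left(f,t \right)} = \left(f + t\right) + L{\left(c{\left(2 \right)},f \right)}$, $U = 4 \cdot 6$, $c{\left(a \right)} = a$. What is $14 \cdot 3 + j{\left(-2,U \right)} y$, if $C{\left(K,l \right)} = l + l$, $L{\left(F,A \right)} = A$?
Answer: $202$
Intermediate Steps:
$U = 24$
$j{\left(f,t \right)} = t + 2 f$ ($j{\left(f,t \right)} = \left(f + t\right) + f = t + 2 f$)
$C{\left(K,l \right)} = 2 l$
$y = 8$ ($y = -8 - 2 \left(-8\right) = -8 - -16 = -8 + 16 = 8$)
$14 \cdot 3 + j{\left(-2,U \right)} y = 14 \cdot 3 + \left(24 + 2 \left(-2\right)\right) 8 = 42 + \left(24 - 4\right) 8 = 42 + 20 \cdot 8 = 42 + 160 = 202$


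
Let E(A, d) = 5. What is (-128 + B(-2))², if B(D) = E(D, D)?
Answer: 15129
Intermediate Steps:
B(D) = 5
(-128 + B(-2))² = (-128 + 5)² = (-123)² = 15129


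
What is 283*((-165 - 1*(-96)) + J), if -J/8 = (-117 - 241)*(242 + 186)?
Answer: 346879609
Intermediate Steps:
J = 1225792 (J = -8*(-117 - 241)*(242 + 186) = -(-2864)*428 = -8*(-153224) = 1225792)
283*((-165 - 1*(-96)) + J) = 283*((-165 - 1*(-96)) + 1225792) = 283*((-165 + 96) + 1225792) = 283*(-69 + 1225792) = 283*1225723 = 346879609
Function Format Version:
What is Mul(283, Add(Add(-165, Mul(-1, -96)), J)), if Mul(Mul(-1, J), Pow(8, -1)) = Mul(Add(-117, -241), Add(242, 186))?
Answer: 346879609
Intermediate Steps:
J = 1225792 (J = Mul(-8, Mul(Add(-117, -241), Add(242, 186))) = Mul(-8, Mul(-358, 428)) = Mul(-8, -153224) = 1225792)
Mul(283, Add(Add(-165, Mul(-1, -96)), J)) = Mul(283, Add(Add(-165, Mul(-1, -96)), 1225792)) = Mul(283, Add(Add(-165, 96), 1225792)) = Mul(283, Add(-69, 1225792)) = Mul(283, 1225723) = 346879609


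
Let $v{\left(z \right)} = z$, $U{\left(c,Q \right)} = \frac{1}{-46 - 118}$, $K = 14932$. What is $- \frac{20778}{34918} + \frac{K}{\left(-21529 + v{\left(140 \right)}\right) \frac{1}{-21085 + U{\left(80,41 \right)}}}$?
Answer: $\frac{225360281810466}{15310652591} \approx 14719.0$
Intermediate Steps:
$U{\left(c,Q \right)} = - \frac{1}{164}$ ($U{\left(c,Q \right)} = \frac{1}{-164} = - \frac{1}{164}$)
$- \frac{20778}{34918} + \frac{K}{\left(-21529 + v{\left(140 \right)}\right) \frac{1}{-21085 + U{\left(80,41 \right)}}} = - \frac{20778}{34918} + \frac{14932}{\left(-21529 + 140\right) \frac{1}{-21085 - \frac{1}{164}}} = \left(-20778\right) \frac{1}{34918} + \frac{14932}{\left(-21389\right) \frac{1}{- \frac{3457941}{164}}} = - \frac{10389}{17459} + \frac{14932}{\left(-21389\right) \left(- \frac{164}{3457941}\right)} = - \frac{10389}{17459} + \frac{14932}{\frac{3507796}{3457941}} = - \frac{10389}{17459} + 14932 \cdot \frac{3457941}{3507796} = - \frac{10389}{17459} + \frac{12908493753}{876949} = \frac{225360281810466}{15310652591}$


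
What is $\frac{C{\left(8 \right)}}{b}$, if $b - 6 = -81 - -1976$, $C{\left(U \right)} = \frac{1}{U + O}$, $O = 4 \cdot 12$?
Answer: $\frac{1}{106456} \approx 9.3936 \cdot 10^{-6}$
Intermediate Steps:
$O = 48$
$C{\left(U \right)} = \frac{1}{48 + U}$ ($C{\left(U \right)} = \frac{1}{U + 48} = \frac{1}{48 + U}$)
$b = 1901$ ($b = 6 - -1895 = 6 + \left(-81 + 1976\right) = 6 + 1895 = 1901$)
$\frac{C{\left(8 \right)}}{b} = \frac{1}{\left(48 + 8\right) 1901} = \frac{1}{56} \cdot \frac{1}{1901} = \frac{1}{106456}$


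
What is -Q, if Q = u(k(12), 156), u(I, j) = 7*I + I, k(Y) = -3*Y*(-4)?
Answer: -1152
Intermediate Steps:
k(Y) = 12*Y
u(I, j) = 8*I
Q = 1152 (Q = 8*(12*12) = 8*144 = 1152)
-Q = -1*1152 = -1152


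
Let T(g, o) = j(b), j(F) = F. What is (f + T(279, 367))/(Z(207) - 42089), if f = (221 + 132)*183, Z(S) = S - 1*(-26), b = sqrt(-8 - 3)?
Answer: -21533/13952 - I*sqrt(11)/41856 ≈ -1.5434 - 7.9239e-5*I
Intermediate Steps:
b = I*sqrt(11) (b = sqrt(-11) = I*sqrt(11) ≈ 3.3166*I)
Z(S) = 26 + S (Z(S) = S + 26 = 26 + S)
f = 64599 (f = 353*183 = 64599)
T(g, o) = I*sqrt(11)
(f + T(279, 367))/(Z(207) - 42089) = (64599 + I*sqrt(11))/((26 + 207) - 42089) = (64599 + I*sqrt(11))/(233 - 42089) = (64599 + I*sqrt(11))/(-41856) = (64599 + I*sqrt(11))*(-1/41856) = -21533/13952 - I*sqrt(11)/41856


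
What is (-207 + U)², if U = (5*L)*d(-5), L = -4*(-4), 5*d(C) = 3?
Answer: 25281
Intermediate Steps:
d(C) = ⅗ (d(C) = (⅕)*3 = ⅗)
L = 16
U = 48 (U = (5*16)*(⅗) = 80*(⅗) = 48)
(-207 + U)² = (-207 + 48)² = (-159)² = 25281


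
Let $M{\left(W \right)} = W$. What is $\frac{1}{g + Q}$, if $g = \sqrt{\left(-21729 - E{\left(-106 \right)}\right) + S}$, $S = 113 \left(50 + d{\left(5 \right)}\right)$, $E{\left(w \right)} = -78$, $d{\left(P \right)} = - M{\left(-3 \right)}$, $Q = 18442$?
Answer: $\frac{9221}{170061513} - \frac{i \sqrt{15662}}{340123026} \approx 5.4222 \cdot 10^{-5} - 3.6795 \cdot 10^{-7} i$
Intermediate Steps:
$d{\left(P \right)} = 3$ ($d{\left(P \right)} = \left(-1\right) \left(-3\right) = 3$)
$S = 5989$ ($S = 113 \left(50 + 3\right) = 113 \cdot 53 = 5989$)
$g = i \sqrt{15662}$ ($g = \sqrt{\left(-21729 - -78\right) + 5989} = \sqrt{\left(-21729 + 78\right) + 5989} = \sqrt{-21651 + 5989} = \sqrt{-15662} = i \sqrt{15662} \approx 125.15 i$)
$\frac{1}{g + Q} = \frac{1}{i \sqrt{15662} + 18442} = \frac{1}{18442 + i \sqrt{15662}}$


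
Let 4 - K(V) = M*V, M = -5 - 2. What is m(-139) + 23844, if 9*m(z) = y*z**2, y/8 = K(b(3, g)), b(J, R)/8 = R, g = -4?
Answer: -33790364/9 ≈ -3.7545e+6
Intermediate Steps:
M = -7
b(J, R) = 8*R
K(V) = 4 + 7*V (K(V) = 4 - (-7)*V = 4 + 7*V)
y = -1760 (y = 8*(4 + 7*(8*(-4))) = 8*(4 + 7*(-32)) = 8*(4 - 224) = 8*(-220) = -1760)
m(z) = -1760*z**2/9 (m(z) = (-1760*z**2)/9 = -1760*z**2/9)
m(-139) + 23844 = -1760/9*(-139)**2 + 23844 = -1760/9*19321 + 23844 = -34004960/9 + 23844 = -33790364/9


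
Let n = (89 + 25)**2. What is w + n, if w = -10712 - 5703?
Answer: -3419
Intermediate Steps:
n = 12996 (n = 114**2 = 12996)
w = -16415
w + n = -16415 + 12996 = -3419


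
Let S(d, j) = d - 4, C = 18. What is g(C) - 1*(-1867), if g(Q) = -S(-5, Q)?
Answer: 1876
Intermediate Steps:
S(d, j) = -4 + d
g(Q) = 9 (g(Q) = -(-4 - 5) = -1*(-9) = 9)
g(C) - 1*(-1867) = 9 - 1*(-1867) = 9 + 1867 = 1876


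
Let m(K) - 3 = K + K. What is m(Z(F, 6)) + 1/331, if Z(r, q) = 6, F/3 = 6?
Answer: 4966/331 ≈ 15.003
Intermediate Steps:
F = 18 (F = 3*6 = 18)
m(K) = 3 + 2*K (m(K) = 3 + (K + K) = 3 + 2*K)
m(Z(F, 6)) + 1/331 = (3 + 2*6) + 1/331 = (3 + 12) + 1/331 = 15 + 1/331 = 4966/331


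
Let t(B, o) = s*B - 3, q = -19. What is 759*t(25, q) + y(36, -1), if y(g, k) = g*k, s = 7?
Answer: 130512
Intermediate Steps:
t(B, o) = -3 + 7*B (t(B, o) = 7*B - 3 = -3 + 7*B)
759*t(25, q) + y(36, -1) = 759*(-3 + 7*25) + 36*(-1) = 759*(-3 + 175) - 36 = 759*172 - 36 = 130548 - 36 = 130512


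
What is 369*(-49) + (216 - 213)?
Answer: -18078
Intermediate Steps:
369*(-49) + (216 - 213) = -18081 + 3 = -18078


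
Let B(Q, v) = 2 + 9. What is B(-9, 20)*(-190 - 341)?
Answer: -5841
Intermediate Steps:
B(Q, v) = 11
B(-9, 20)*(-190 - 341) = 11*(-190 - 341) = 11*(-531) = -5841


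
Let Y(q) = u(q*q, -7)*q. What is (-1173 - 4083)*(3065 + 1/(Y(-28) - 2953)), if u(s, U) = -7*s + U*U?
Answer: -2405797533216/149339 ≈ -1.6110e+7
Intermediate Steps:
u(s, U) = U² - 7*s (u(s, U) = -7*s + U² = U² - 7*s)
Y(q) = q*(49 - 7*q²) (Y(q) = ((-7)² - 7*q*q)*q = (49 - 7*q²)*q = q*(49 - 7*q²))
(-1173 - 4083)*(3065 + 1/(Y(-28) - 2953)) = (-1173 - 4083)*(3065 + 1/(7*(-28)*(7 - 1*(-28)²) - 2953)) = -5256*(3065 + 1/(7*(-28)*(7 - 1*784) - 2953)) = -5256*(3065 + 1/(7*(-28)*(7 - 784) - 2953)) = -5256*(3065 + 1/(7*(-28)*(-777) - 2953)) = -5256*(3065 + 1/(152292 - 2953)) = -5256*(3065 + 1/149339) = -5256*457724036/149339 = -2405797533216/149339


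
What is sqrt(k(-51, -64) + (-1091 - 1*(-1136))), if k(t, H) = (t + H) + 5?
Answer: I*sqrt(65) ≈ 8.0623*I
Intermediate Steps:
k(t, H) = 5 + H + t (k(t, H) = (H + t) + 5 = 5 + H + t)
sqrt(k(-51, -64) + (-1091 - 1*(-1136))) = sqrt((5 - 64 - 51) + (-1091 - 1*(-1136))) = sqrt(-110 + (-1091 + 1136)) = sqrt(-110 + 45) = sqrt(-65) = I*sqrt(65)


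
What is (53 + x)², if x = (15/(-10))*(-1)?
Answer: 11881/4 ≈ 2970.3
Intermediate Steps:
x = 3/2 (x = (15*(-⅒))*(-1) = -3/2*(-1) = 3/2 ≈ 1.5000)
(53 + x)² = (53 + 3/2)² = (109/2)² = 11881/4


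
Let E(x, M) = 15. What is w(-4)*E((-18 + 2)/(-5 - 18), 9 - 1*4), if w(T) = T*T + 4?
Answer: 300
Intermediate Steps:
w(T) = 4 + T**2 (w(T) = T**2 + 4 = 4 + T**2)
w(-4)*E((-18 + 2)/(-5 - 18), 9 - 1*4) = (4 + (-4)**2)*15 = (4 + 16)*15 = 20*15 = 300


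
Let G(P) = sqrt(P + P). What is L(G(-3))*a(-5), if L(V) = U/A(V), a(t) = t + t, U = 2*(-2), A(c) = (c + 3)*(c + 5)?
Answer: 24/31 - 64*I*sqrt(6)/93 ≈ 0.77419 - 1.6857*I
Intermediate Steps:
A(c) = (3 + c)*(5 + c)
U = -4
a(t) = 2*t
G(P) = sqrt(2)*sqrt(P) (G(P) = sqrt(2*P) = sqrt(2)*sqrt(P))
L(V) = -4/(15 + V**2 + 8*V)
L(G(-3))*a(-5) = (-4/(15 + (sqrt(2)*sqrt(-3))**2 + 8*(sqrt(2)*sqrt(-3))))*(2*(-5)) = -4/(15 + (sqrt(2)*(I*sqrt(3)))**2 + 8*(sqrt(2)*(I*sqrt(3))))*(-10) = -4/(15 + (I*sqrt(6))**2 + 8*(I*sqrt(6)))*(-10) = -4/(15 - 6 + 8*I*sqrt(6))*(-10) = -4/(9 + 8*I*sqrt(6))*(-10) = 40/(9 + 8*I*sqrt(6))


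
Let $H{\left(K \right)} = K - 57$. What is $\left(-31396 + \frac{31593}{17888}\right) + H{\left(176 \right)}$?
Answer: $- \frac{559451383}{17888} \approx -31275.0$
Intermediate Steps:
$H{\left(K \right)} = -57 + K$
$\left(-31396 + \frac{31593}{17888}\right) + H{\left(176 \right)} = \left(-31396 + \frac{31593}{17888}\right) + \left(-57 + 176\right) = \left(-31396 + 31593 \cdot \frac{1}{17888}\right) + 119 = \left(-31396 + \frac{31593}{17888}\right) + 119 = - \frac{561580055}{17888} + 119 = - \frac{559451383}{17888}$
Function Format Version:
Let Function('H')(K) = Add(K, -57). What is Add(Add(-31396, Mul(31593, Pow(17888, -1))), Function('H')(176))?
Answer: Rational(-559451383, 17888) ≈ -31275.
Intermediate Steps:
Function('H')(K) = Add(-57, K)
Add(Add(-31396, Mul(31593, Pow(17888, -1))), Function('H')(176)) = Add(Add(-31396, Mul(31593, Pow(17888, -1))), Add(-57, 176)) = Add(Add(-31396, Mul(31593, Rational(1, 17888))), 119) = Add(Add(-31396, Rational(31593, 17888)), 119) = Add(Rational(-561580055, 17888), 119) = Rational(-559451383, 17888)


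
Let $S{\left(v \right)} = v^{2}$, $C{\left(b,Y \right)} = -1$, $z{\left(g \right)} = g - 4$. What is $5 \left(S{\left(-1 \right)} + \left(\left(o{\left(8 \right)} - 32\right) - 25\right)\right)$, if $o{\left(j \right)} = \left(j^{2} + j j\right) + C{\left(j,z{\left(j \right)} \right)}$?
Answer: $355$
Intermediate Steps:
$z{\left(g \right)} = -4 + g$ ($z{\left(g \right)} = g - 4 = -4 + g$)
$o{\left(j \right)} = -1 + 2 j^{2}$ ($o{\left(j \right)} = \left(j^{2} + j j\right) - 1 = \left(j^{2} + j^{2}\right) - 1 = 2 j^{2} - 1 = -1 + 2 j^{2}$)
$5 \left(S{\left(-1 \right)} + \left(\left(o{\left(8 \right)} - 32\right) - 25\right)\right) = 5 \left(\left(-1\right)^{2} - -70\right) = 5 \left(1 + \left(\left(\left(-1 + 2 \cdot 64\right) - 32\right) - 25\right)\right) = 5 \left(1 + \left(\left(\left(-1 + 128\right) - 32\right) - 25\right)\right) = 5 \left(1 + \left(\left(127 - 32\right) - 25\right)\right) = 5 \left(1 + \left(95 - 25\right)\right) = 5 \left(1 + 70\right) = 5 \cdot 71 = 355$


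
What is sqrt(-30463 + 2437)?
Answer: 9*I*sqrt(346) ≈ 167.41*I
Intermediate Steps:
sqrt(-30463 + 2437) = sqrt(-28026) = 9*I*sqrt(346)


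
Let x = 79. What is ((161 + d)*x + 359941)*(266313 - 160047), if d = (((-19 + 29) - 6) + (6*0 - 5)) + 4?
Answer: 39626272602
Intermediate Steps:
d = 3 (d = ((10 - 6) + (0 - 5)) + 4 = (4 - 5) + 4 = -1 + 4 = 3)
((161 + d)*x + 359941)*(266313 - 160047) = ((161 + 3)*79 + 359941)*(266313 - 160047) = (164*79 + 359941)*106266 = (12956 + 359941)*106266 = 372897*106266 = 39626272602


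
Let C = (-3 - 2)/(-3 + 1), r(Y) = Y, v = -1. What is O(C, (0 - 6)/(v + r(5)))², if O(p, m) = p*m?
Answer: 225/16 ≈ 14.063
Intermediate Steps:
C = 5/2 (C = -5/(-2) = -5*(-½) = 5/2 ≈ 2.5000)
O(p, m) = m*p
O(C, (0 - 6)/(v + r(5)))² = (((0 - 6)/(-1 + 5))*(5/2))² = (-6/4*(5/2))² = (-6*¼*(5/2))² = (-3/2*5/2)² = (-15/4)² = 225/16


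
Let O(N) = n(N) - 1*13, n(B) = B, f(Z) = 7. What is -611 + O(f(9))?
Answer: -617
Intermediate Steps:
O(N) = -13 + N (O(N) = N - 1*13 = N - 13 = -13 + N)
-611 + O(f(9)) = -611 + (-13 + 7) = -611 - 6 = -617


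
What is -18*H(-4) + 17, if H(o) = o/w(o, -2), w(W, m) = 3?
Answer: 41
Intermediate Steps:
H(o) = o/3
-18*H(-4) + 17 = -6*(-4) + 17 = -18*(-4/3) + 17 = 24 + 17 = 41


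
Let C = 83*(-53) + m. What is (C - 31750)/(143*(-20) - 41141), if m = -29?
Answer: 36178/44001 ≈ 0.82221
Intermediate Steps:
C = -4428 (C = 83*(-53) - 29 = -4399 - 29 = -4428)
(C - 31750)/(143*(-20) - 41141) = (-4428 - 31750)/(143*(-20) - 41141) = -36178/(-2860 - 41141) = -36178/(-44001) = -36178*(-1/44001) = 36178/44001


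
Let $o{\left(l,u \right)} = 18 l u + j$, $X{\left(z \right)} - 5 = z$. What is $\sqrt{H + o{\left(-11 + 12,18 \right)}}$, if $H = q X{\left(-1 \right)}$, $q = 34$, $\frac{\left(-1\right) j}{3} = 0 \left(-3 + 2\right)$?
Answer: $2 \sqrt{115} \approx 21.448$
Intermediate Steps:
$j = 0$ ($j = - 3 \cdot 0 \left(-3 + 2\right) = - 3 \cdot 0 \left(-1\right) = \left(-3\right) 0 = 0$)
$X{\left(z \right)} = 5 + z$
$o{\left(l,u \right)} = 18 l u$ ($o{\left(l,u \right)} = 18 l u + 0 = 18 l u$)
$H = 136$ ($H = 34 \left(5 - 1\right) = 34 \cdot 4 = 136$)
$\sqrt{H + o{\left(-11 + 12,18 \right)}} = \sqrt{136 + 18 \left(-11 + 12\right) 18} = \sqrt{136 + 18 \cdot 1 \cdot 18} = \sqrt{136 + 324} = \sqrt{460} = 2 \sqrt{115}$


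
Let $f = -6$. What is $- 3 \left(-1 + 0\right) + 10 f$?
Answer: $-57$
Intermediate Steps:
$- 3 \left(-1 + 0\right) + 10 f = - 3 \left(-1 + 0\right) + 10 \left(-6\right) = \left(-3\right) \left(-1\right) - 60 = 3 - 60 = -57$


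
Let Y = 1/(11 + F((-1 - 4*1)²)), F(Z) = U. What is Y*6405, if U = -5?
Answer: 2135/2 ≈ 1067.5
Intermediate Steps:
F(Z) = -5
Y = ⅙ (Y = 1/(11 - 5) = 1/6 = ⅙ ≈ 0.16667)
Y*6405 = (⅙)*6405 = 2135/2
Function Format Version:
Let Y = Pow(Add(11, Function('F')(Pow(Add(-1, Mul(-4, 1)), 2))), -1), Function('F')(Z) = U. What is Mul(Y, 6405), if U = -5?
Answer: Rational(2135, 2) ≈ 1067.5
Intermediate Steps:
Function('F')(Z) = -5
Y = Rational(1, 6) (Y = Pow(Add(11, -5), -1) = Pow(6, -1) = Rational(1, 6) ≈ 0.16667)
Mul(Y, 6405) = Mul(Rational(1, 6), 6405) = Rational(2135, 2)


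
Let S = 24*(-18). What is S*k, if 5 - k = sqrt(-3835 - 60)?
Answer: -2160 + 432*I*sqrt(3895) ≈ -2160.0 + 26961.0*I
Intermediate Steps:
S = -432
k = 5 - I*sqrt(3895) (k = 5 - sqrt(-3835 - 60) = 5 - sqrt(-3895) = 5 - I*sqrt(3895) ≈ 5.0 - 62.41*I)
S*k = -432*(5 - I*sqrt(3895)) = -2160 + 432*I*sqrt(3895)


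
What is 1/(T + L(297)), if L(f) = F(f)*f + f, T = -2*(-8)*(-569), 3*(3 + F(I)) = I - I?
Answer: -1/9698 ≈ -0.00010311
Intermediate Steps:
F(I) = -3 (F(I) = -3 + (I - I)/3 = -3 + (⅓)*0 = -3 + 0 = -3)
T = -9104 (T = 16*(-569) = -9104)
L(f) = -2*f (L(f) = -3*f + f = -2*f)
1/(T + L(297)) = 1/(-9104 - 2*297) = 1/(-9104 - 594) = 1/(-9698) = -1/9698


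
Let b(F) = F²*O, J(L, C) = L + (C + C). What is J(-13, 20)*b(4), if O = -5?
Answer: -2160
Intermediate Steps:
J(L, C) = L + 2*C
b(F) = -5*F² (b(F) = F²*(-5) = -5*F²)
J(-13, 20)*b(4) = (-13 + 2*20)*(-5*4²) = (-13 + 40)*(-5*16) = 27*(-80) = -2160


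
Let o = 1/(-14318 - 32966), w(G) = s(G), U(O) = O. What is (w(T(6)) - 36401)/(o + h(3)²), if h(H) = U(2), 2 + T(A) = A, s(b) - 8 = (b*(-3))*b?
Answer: -191452916/21015 ≈ -9110.3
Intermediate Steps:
s(b) = 8 - 3*b² (s(b) = 8 + (b*(-3))*b = 8 + (-3*b)*b = 8 - 3*b²)
T(A) = -2 + A
h(H) = 2
w(G) = 8 - 3*G²
o = -1/47284 (o = 1/(-47284) = -1/47284 ≈ -2.1149e-5)
(w(T(6)) - 36401)/(o + h(3)²) = ((8 - 3*(-2 + 6)²) - 36401)/(-1/47284 + 2²) = ((8 - 3*4²) - 36401)/(-1/47284 + 4) = ((8 - 3*16) - 36401)/(189135/47284) = ((8 - 48) - 36401)*(47284/189135) = (-40 - 36401)*(47284/189135) = -36441*47284/189135 = -191452916/21015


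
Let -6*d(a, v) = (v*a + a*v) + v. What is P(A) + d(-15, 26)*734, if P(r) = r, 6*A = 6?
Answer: 276721/3 ≈ 92240.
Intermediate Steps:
A = 1 (A = (⅙)*6 = 1)
d(a, v) = -v/6 - a*v/3 (d(a, v) = -((v*a + a*v) + v)/6 = -((a*v + a*v) + v)/6 = -(2*a*v + v)/6 = -(v + 2*a*v)/6 = -v/6 - a*v/3)
P(A) + d(-15, 26)*734 = 1 - ⅙*26*(1 + 2*(-15))*734 = 1 - ⅙*26*(1 - 30)*734 = 1 - ⅙*26*(-29)*734 = 1 + (377/3)*734 = 1 + 276718/3 = 276721/3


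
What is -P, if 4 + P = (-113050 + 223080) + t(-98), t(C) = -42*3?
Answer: -109900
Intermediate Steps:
t(C) = -126
P = 109900 (P = -4 + ((-113050 + 223080) - 126) = -4 + (110030 - 126) = -4 + 109904 = 109900)
-P = -1*109900 = -109900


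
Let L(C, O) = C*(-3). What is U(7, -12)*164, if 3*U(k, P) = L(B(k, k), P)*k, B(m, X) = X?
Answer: -8036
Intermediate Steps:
L(C, O) = -3*C
U(k, P) = -k² (U(k, P) = ((-3*k)*k)/3 = (-3*k²)/3 = -k²)
U(7, -12)*164 = -1*7²*164 = -1*49*164 = -49*164 = -8036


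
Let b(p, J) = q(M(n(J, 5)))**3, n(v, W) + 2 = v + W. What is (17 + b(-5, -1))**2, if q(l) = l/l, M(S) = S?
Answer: 324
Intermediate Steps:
n(v, W) = -2 + W + v (n(v, W) = -2 + (v + W) = -2 + (W + v) = -2 + W + v)
q(l) = 1
b(p, J) = 1 (b(p, J) = 1**3 = 1)
(17 + b(-5, -1))**2 = (17 + 1)**2 = 18**2 = 324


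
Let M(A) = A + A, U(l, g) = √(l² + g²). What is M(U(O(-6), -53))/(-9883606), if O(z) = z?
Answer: -√2845/4941803 ≈ -1.0793e-5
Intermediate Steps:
U(l, g) = √(g² + l²)
M(A) = 2*A
M(U(O(-6), -53))/(-9883606) = (2*√((-53)² + (-6)²))/(-9883606) = (2*√(2809 + 36))*(-1/9883606) = (2*√2845)*(-1/9883606) = -√2845/4941803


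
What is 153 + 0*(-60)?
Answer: 153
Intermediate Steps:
153 + 0*(-60) = 153 + 0 = 153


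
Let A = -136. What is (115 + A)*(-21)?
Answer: 441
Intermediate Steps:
(115 + A)*(-21) = (115 - 136)*(-21) = -21*(-21) = 441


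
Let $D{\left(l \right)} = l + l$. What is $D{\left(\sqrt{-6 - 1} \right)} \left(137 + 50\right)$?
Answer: $374 i \sqrt{7} \approx 989.51 i$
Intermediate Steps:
$D{\left(l \right)} = 2 l$
$D{\left(\sqrt{-6 - 1} \right)} \left(137 + 50\right) = 2 \sqrt{-6 - 1} \left(137 + 50\right) = 2 \sqrt{-7} \cdot 187 = 2 i \sqrt{7} \cdot 187 = 374 i \sqrt{7}$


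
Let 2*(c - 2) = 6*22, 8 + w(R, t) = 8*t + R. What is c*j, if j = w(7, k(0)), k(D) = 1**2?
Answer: 476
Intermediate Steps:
k(D) = 1
w(R, t) = -8 + R + 8*t (w(R, t) = -8 + (8*t + R) = -8 + (R + 8*t) = -8 + R + 8*t)
j = 7 (j = -8 + 7 + 8*1 = -8 + 7 + 8 = 7)
c = 68 (c = 2 + (6*22)/2 = 2 + (1/2)*132 = 2 + 66 = 68)
c*j = 68*7 = 476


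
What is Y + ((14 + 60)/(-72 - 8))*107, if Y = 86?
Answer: -519/40 ≈ -12.975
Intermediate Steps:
Y + ((14 + 60)/(-72 - 8))*107 = 86 + ((14 + 60)/(-72 - 8))*107 = 86 + (74/(-80))*107 = 86 + (74*(-1/80))*107 = 86 - 37/40*107 = 86 - 3959/40 = -519/40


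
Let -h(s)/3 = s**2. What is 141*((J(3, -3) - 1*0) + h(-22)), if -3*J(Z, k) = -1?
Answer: -204685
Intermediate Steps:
J(Z, k) = 1/3 (J(Z, k) = -1/3*(-1) = 1/3)
h(s) = -3*s**2
141*((J(3, -3) - 1*0) + h(-22)) = 141*((1/3 - 1*0) - 3*(-22)**2) = 141*((1/3 + 0) - 3*484) = 141*(1/3 - 1452) = 141*(-4355/3) = -204685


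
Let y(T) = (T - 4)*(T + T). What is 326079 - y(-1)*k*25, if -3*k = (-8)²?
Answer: 994237/3 ≈ 3.3141e+5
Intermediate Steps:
k = -64/3 (k = -⅓*(-8)² = -⅓*64 = -64/3 ≈ -21.333)
y(T) = 2*T*(-4 + T) (y(T) = (-4 + T)*(2*T) = 2*T*(-4 + T))
326079 - y(-1)*k*25 = 326079 - (2*(-1)*(-4 - 1))*(-64/3)*25 = 326079 - (2*(-1)*(-5))*(-64/3)*25 = 326079 - 10*(-64/3)*25 = 326079 - (-640)*25/3 = 326079 - 1*(-16000/3) = 326079 + 16000/3 = 994237/3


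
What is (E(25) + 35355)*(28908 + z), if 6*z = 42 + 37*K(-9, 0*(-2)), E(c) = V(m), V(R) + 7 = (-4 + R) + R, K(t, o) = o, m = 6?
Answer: 1022318740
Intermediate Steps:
V(R) = -11 + 2*R (V(R) = -7 + ((-4 + R) + R) = -7 + (-4 + 2*R) = -11 + 2*R)
E(c) = 1 (E(c) = -11 + 2*6 = -11 + 12 = 1)
z = 7 (z = (42 + 37*(0*(-2)))/6 = (42 + 37*0)/6 = (42 + 0)/6 = (1/6)*42 = 7)
(E(25) + 35355)*(28908 + z) = (1 + 35355)*(28908 + 7) = 35356*28915 = 1022318740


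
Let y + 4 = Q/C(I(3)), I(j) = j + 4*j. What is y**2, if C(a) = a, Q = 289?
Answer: 52441/225 ≈ 233.07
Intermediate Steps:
I(j) = 5*j
y = 229/15 (y = -4 + 289/((5*3)) = -4 + 289/15 = 229/15 ≈ 15.267)
y**2 = (229/15)**2 = 52441/225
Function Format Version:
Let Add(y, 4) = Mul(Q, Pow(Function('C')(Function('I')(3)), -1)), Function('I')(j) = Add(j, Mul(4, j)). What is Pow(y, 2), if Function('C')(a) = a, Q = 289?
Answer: Rational(52441, 225) ≈ 233.07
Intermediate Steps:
Function('I')(j) = Mul(5, j)
y = Rational(229, 15) (y = Add(-4, Mul(289, Pow(Mul(5, 3), -1))) = Add(-4, Mul(289, Pow(15, -1))) = Add(-4, Mul(289, Rational(1, 15))) = Add(-4, Rational(289, 15)) = Rational(229, 15) ≈ 15.267)
Pow(y, 2) = Pow(Rational(229, 15), 2) = Rational(52441, 225)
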